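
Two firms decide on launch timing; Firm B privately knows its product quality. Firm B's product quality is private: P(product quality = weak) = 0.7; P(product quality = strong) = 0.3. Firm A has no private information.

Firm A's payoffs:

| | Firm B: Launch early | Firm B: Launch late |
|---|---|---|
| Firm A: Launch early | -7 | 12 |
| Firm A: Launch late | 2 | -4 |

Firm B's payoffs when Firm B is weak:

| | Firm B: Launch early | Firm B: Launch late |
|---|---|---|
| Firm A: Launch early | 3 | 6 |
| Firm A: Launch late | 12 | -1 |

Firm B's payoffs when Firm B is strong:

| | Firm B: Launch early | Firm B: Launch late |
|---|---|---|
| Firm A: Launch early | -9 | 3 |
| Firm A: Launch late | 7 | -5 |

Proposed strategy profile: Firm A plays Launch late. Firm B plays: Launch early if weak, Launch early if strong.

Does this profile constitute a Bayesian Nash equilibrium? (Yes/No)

Yes

Firm A plays Launch late: E[Launch late] = 0.7·(2) + 0.3·(2) = 2; E[Launch early] = -7. Best-responding. ✓
Firm B (product quality weak), facing Launch late: Launch early gives 12, Launch late gives -1. Proposed Launch early is best. ✓
Firm B (product quality strong), facing Launch late: Launch early gives 7, Launch late gives -5. Proposed Launch early is best. ✓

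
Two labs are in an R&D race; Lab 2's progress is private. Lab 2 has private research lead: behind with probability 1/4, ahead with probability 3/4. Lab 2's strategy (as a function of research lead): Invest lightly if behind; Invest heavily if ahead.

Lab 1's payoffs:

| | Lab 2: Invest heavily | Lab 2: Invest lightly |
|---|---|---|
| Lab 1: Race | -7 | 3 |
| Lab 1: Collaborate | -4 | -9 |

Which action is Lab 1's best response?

Race

E[Race] = 1/4·(3) + 3/4·(-7) = -9/2
E[Collaborate] = 1/4·(-9) + 3/4·(-4) = -21/4
Best response: Race (-9/2 is the largest).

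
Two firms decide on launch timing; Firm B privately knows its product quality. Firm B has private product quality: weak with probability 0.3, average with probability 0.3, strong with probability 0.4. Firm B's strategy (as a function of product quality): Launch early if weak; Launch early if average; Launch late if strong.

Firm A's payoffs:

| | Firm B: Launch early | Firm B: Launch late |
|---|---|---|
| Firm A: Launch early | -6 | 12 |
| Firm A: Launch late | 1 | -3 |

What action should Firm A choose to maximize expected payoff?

Launch early

E[Launch early] = 0.3·(-6) + 0.3·(-6) + 0.4·(12) = 1.2
E[Launch late] = 0.3·(1) + 0.3·(1) + 0.4·(-3) = -0.6
Best response: Launch early (1.2 is the largest).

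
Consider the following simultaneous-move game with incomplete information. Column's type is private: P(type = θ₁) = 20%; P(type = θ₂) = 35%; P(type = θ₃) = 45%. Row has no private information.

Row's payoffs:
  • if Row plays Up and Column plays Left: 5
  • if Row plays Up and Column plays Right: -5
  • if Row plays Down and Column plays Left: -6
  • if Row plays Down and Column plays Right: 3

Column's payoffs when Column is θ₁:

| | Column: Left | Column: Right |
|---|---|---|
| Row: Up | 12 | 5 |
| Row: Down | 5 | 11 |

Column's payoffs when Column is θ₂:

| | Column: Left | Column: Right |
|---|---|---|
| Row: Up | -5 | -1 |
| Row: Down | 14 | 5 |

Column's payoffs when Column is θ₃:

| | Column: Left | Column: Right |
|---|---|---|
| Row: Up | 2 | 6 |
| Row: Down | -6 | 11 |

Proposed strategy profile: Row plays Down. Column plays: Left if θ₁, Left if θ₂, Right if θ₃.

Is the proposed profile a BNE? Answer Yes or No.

No

Row plays Down: E[Down] = 0.2·(-6) + 0.35·(-6) + 0.45·(3) = -1.95; E[Up] = 0.5. Not best-responding. ✗
Column (type θ₁), facing Down: Left gives 5, Right gives 11. Proposed Left is not best — profitable deviation exists. ✗
Column (type θ₂), facing Down: Left gives 14, Right gives 5. Proposed Left is best. ✓
Column (type θ₃), facing Down: Left gives -6, Right gives 11. Proposed Right is best. ✓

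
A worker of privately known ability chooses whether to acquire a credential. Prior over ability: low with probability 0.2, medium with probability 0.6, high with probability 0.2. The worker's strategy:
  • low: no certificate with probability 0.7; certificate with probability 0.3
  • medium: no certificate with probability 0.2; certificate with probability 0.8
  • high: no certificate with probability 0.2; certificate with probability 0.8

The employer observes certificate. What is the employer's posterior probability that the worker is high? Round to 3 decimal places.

0.229

P(certificate) = 0.2·0.3 + 0.6·0.8 + 0.2·0.8 = 0.7
P(high | certificate) = (0.2·0.8) / 0.7 = 0.16 / 0.7 = 0.228571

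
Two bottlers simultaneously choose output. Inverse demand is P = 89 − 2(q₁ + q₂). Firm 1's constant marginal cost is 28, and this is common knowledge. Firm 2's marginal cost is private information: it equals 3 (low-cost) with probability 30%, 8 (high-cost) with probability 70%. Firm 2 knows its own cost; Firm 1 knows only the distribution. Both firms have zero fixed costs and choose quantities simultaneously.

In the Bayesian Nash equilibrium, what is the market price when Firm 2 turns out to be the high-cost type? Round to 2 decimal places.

Type-c best response for Firm 2: q₂(c) = (89 − c)/4 − q₁/2.
Firm 1 maximizes expected profit; its first-order condition is 89 − 4q₁ − 2E[q₂] − 28 = 0.
Substituting E[q₂] and solving: E[c₂] = 6.5, so q₁ = (89 − 2·28 + 6.5)/6 = 6.58333.
q₂(high-cost) = 16.9583, so P = 89 − 2·(6.58333 + 16.9583) = 41.9167.

41.92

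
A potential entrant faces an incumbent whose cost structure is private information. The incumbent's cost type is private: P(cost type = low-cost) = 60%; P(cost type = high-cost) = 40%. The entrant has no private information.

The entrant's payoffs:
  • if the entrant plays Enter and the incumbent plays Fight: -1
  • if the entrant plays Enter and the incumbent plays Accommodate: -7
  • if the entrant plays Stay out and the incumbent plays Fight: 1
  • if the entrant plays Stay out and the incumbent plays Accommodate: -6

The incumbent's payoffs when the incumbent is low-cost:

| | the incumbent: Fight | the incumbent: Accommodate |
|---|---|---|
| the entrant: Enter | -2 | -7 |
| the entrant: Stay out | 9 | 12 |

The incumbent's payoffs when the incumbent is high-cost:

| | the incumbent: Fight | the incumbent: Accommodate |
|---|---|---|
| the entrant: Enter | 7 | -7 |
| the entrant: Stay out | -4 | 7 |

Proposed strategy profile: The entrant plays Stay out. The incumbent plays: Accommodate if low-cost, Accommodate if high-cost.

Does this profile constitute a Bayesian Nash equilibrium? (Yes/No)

Yes

A profile is a BNE iff every type of every player is best-responding given beliefs about the other side.
The entrant plays Stay out: E[Stay out] = 0.6·(-6) + 0.4·(-6) = -6; E[Enter] = -7. Best-responding. ✓
The incumbent (cost type low-cost), facing Stay out: Fight gives 9, Accommodate gives 12. Proposed Accommodate is best. ✓
The incumbent (cost type high-cost), facing Stay out: Fight gives -4, Accommodate gives 7. Proposed Accommodate is best. ✓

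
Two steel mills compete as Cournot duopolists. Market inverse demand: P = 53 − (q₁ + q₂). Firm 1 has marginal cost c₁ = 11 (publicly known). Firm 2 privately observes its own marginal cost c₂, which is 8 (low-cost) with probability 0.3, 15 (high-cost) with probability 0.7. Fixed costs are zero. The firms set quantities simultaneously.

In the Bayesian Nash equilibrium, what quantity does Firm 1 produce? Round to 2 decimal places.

14.63

Type-c best response for Firm 2: q₂(c) = (53 − c)/2 − q₁/2.
Firm 1 maximizes expected profit; its first-order condition is 53 − 2q₁ − E[q₂] − 11 = 0.
Substituting E[q₂] and solving: E[c₂] = 12.9, so q₁ = (53 − 2·11 + 12.9)/3 = 14.6333.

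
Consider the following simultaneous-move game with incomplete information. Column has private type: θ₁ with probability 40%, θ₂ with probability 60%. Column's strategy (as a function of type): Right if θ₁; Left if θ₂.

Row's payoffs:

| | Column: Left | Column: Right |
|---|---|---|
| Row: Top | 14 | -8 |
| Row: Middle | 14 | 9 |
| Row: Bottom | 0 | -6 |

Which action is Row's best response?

Middle

E[Top] = 0.4·(-8) + 0.6·(14) = 5.2
E[Middle] = 0.4·(9) + 0.6·(14) = 12
E[Bottom] = 0.4·(-6) + 0.6·(0) = -2.4
Best response: Middle (12 is the largest).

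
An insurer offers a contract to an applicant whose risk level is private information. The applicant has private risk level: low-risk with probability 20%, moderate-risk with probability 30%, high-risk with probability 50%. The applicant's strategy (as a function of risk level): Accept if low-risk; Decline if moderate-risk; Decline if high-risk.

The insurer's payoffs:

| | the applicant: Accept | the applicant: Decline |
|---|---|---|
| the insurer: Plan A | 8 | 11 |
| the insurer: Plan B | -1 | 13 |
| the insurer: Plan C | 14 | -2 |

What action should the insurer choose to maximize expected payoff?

E[Plan A] = 0.2·(8) + 0.3·(11) + 0.5·(11) = 10.4
E[Plan B] = 0.2·(-1) + 0.3·(13) + 0.5·(13) = 10.2
E[Plan C] = 0.2·(14) + 0.3·(-2) + 0.5·(-2) = 1.2
Best response: Plan A (10.4 is the largest).

Plan A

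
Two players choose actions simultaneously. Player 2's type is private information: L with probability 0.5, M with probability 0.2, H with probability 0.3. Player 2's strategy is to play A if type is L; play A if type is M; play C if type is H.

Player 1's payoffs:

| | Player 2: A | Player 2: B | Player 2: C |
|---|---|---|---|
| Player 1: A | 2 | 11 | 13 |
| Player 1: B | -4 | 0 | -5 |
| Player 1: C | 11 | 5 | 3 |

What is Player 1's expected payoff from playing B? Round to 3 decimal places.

-4.300

E[B] = 0.5·(-4) + 0.2·(-4) + 0.3·(-5) = (-2) + (-0.8) + (-1.5) = -4.3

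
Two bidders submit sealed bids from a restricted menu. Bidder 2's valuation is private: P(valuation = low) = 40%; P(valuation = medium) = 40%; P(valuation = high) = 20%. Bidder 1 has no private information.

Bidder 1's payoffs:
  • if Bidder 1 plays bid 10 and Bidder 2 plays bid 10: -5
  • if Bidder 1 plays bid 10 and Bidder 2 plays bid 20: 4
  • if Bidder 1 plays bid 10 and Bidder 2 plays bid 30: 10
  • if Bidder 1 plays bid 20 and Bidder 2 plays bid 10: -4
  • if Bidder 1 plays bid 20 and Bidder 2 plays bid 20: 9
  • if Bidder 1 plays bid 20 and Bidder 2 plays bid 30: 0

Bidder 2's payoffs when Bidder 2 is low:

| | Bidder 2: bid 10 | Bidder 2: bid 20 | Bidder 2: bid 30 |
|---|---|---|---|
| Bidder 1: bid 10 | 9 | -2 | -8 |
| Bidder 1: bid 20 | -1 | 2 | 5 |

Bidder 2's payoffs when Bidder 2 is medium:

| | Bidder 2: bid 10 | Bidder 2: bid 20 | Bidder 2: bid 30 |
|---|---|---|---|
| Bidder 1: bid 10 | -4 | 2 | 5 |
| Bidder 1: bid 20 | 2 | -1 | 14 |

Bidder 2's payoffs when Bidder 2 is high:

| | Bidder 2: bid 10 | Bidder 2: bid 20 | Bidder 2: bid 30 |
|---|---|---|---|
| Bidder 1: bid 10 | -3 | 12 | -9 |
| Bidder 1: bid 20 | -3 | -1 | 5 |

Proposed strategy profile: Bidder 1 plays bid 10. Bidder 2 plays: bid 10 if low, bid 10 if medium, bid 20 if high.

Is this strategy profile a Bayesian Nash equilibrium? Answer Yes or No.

No

A profile is a BNE iff every type of every player is best-responding given beliefs about the other side.
Bidder 1 plays bid 10: E[bid 10] = 0.4·(-5) + 0.4·(-5) + 0.2·(4) = -3.2; E[bid 20] = -1.4. Not best-responding. ✗
Bidder 2 (valuation low), facing bid 10: bid 10 gives 9, bid 20 gives -2, bid 30 gives -8. Proposed bid 10 is best. ✓
Bidder 2 (valuation medium), facing bid 10: bid 10 gives -4, bid 20 gives 2, bid 30 gives 5. Proposed bid 10 is not best — profitable deviation exists. ✗
Bidder 2 (valuation high), facing bid 10: bid 10 gives -3, bid 20 gives 12, bid 30 gives -9. Proposed bid 20 is best. ✓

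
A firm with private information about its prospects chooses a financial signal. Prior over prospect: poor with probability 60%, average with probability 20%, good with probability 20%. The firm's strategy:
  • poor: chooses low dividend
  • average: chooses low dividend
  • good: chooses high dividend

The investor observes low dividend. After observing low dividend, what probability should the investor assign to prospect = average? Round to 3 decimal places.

Apply Bayes' rule using the sender's strategy as the likelihood.
P(low dividend) = 0.6·1 + 0.2·1 + 0.2·0 = 0.8
P(average | low dividend) = (0.2·1) / 0.8 = 0.2 / 0.8 = 0.25

0.250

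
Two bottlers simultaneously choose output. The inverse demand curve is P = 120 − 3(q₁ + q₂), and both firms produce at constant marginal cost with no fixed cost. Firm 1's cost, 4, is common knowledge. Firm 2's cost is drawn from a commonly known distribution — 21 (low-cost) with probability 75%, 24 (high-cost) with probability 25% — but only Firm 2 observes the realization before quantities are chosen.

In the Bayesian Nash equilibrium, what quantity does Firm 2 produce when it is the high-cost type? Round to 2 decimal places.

8.57

Type-c best response for Firm 2: q₂(c) = (120 − c)/6 − q₁/2.
Firm 1 maximizes expected profit; its first-order condition is 120 − 6q₁ − 3E[q₂] − 4 = 0.
Substituting E[q₂] and solving: E[c₂] = 21.75, so q₁ = (120 − 2·4 + 21.75)/9 = 14.8611.
q₂(high-cost) = (120 − 24 − 3·14.8611)/6 = 8.56944.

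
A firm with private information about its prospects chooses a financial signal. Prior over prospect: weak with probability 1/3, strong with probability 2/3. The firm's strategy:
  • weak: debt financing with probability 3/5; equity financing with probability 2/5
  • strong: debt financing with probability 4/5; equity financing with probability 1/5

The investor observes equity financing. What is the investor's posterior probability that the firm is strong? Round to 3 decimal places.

P(equity financing) = (1/3)·(2/5) + (2/3)·(1/5) = 4/15
P(strong | equity financing) = ((2/3)·(1/5)) / (4/15) = (2/15) / (4/15) = 1/2

0.500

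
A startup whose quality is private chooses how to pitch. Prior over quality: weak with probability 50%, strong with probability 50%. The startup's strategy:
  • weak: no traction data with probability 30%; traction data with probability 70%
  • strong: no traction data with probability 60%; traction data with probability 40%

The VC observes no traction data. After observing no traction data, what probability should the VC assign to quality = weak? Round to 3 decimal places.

0.333

Apply Bayes' rule using the sender's strategy as the likelihood.
P(no traction data) = 0.5·0.3 + 0.5·0.6 = 0.45
P(weak | no traction data) = (0.5·0.3) / 0.45 = 0.15 / 0.45 = 0.333333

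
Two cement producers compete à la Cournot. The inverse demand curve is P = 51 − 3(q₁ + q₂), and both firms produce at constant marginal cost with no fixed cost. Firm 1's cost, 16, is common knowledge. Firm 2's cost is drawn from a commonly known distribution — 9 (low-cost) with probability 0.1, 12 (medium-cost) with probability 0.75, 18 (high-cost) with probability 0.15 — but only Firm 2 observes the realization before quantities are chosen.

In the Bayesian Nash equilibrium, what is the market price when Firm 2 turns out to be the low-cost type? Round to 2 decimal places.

24.73

Type-c best response for Firm 2: q₂(c) = (51 − c)/6 − q₁/2.
Firm 1 maximizes expected profit; its first-order condition is 51 − 6q₁ − 3E[q₂] − 16 = 0.
Substituting E[q₂] and solving: E[c₂] = 12.6, so q₁ = (51 − 2·16 + 12.6)/9 = 3.51111.
q₂(low-cost) = 5.24444, so P = 51 − 3·(3.51111 + 5.24444) = 24.7333.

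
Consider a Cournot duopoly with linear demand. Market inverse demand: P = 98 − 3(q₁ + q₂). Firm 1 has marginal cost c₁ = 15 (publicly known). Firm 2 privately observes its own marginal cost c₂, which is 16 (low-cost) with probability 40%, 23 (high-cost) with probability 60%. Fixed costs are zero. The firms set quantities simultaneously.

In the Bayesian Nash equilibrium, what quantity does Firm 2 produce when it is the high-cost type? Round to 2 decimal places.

7.60

Firm 2 with cost c maximizes (98 − 3(q₁+q₂) − c)·q₂, giving q₂(c) = (98 − c − 3q₁)/6.
E[c₂] = 0.4·16 + 0.6·23 = 20.2
Firm 1's FOC against E[q₂] yields q₁ = (98 − 2·15 + E[c₂])/9 = (98 − 30 + 20.2)/9 = 9.8.
q₂(high-cost) = (98 − 23 − 3·9.8)/6 = 7.6.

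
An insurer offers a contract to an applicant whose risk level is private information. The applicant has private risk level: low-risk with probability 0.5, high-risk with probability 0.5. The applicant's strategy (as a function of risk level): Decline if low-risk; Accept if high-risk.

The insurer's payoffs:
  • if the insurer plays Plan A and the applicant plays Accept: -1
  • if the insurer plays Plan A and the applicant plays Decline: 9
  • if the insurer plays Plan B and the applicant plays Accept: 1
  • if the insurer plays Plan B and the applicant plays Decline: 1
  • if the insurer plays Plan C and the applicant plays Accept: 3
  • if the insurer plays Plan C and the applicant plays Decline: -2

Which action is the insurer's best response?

Compute the insurer's expected payoff for each action, taking the expectation over the applicant's type.
E[Plan A] = 0.5·(9) + 0.5·(-1) = 4
E[Plan B] = 0.5·(1) + 0.5·(1) = 1
E[Plan C] = 0.5·(-2) + 0.5·(3) = 0.5
Best response: Plan A (4 is the largest).

Plan A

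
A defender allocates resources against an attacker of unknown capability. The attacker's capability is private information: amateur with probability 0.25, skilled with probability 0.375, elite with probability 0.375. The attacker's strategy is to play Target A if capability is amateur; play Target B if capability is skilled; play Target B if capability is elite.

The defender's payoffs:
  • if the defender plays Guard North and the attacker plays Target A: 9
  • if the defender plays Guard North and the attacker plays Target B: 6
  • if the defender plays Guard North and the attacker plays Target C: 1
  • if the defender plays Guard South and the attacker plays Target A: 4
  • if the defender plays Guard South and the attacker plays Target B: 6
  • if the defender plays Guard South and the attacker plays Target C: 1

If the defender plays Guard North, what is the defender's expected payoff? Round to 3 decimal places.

6.750

Take the expectation over the attacker's capability, weighting each type's action by its prior probability.
E[Guard North] = 0.25·9 + 0.375·6 + 0.375·6 = 2.25 + 2.25 + 2.25 = 6.75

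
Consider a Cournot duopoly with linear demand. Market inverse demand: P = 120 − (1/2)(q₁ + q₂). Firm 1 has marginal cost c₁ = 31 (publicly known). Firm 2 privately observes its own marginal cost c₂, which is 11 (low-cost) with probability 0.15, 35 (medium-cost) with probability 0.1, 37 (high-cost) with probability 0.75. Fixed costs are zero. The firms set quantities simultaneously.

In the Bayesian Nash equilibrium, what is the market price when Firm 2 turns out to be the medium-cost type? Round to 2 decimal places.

Type-c best response for Firm 2: q₂(c) = (120 − c) − q₁/2.
Firm 1 maximizes expected profit; its first-order condition is 120 − q₁ − (1/2)E[q₂] − 31 = 0.
Substituting E[q₂] and solving: E[c₂] = 32.9, so q₁ = (120 − 2·31 + 32.9)/(3/2) = 60.6.
q₂(medium-cost) = 54.7, so P = 120 − (1/2)·(60.6 + 54.7) = 62.35.

62.35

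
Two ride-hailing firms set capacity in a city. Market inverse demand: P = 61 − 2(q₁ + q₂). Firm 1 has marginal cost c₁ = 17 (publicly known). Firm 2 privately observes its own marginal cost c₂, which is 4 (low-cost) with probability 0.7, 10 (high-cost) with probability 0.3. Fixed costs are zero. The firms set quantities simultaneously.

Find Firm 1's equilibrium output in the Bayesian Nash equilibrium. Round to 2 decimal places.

5.47

Type-c best response for Firm 2: q₂(c) = (61 − c)/4 − q₁/2.
Firm 1 maximizes expected profit; its first-order condition is 61 − 4q₁ − 2E[q₂] − 17 = 0.
Substituting E[q₂] and solving: E[c₂] = 5.8, so q₁ = (61 − 2·17 + 5.8)/6 = 5.46667.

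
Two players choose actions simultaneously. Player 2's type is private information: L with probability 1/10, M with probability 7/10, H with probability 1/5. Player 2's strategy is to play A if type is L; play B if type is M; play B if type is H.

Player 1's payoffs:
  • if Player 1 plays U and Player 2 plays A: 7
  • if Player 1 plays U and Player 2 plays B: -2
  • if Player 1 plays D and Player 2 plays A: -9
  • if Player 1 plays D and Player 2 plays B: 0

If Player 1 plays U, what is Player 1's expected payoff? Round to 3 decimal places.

-1.100

E[U] = 1/10·7 + 7/10·(-2) + 1/5·(-2) = 7/10 + (-7/5) + (-2/5) = -11/10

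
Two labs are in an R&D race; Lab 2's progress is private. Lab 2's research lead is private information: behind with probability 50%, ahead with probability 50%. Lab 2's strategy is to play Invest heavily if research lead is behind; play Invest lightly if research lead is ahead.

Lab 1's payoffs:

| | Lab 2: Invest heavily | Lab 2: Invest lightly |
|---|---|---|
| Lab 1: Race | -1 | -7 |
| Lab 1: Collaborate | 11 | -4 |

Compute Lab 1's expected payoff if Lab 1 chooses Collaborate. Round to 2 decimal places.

3.50

E[Collaborate] = 0.5·11 + 0.5·(-4) = 5.5 + (-2) = 3.5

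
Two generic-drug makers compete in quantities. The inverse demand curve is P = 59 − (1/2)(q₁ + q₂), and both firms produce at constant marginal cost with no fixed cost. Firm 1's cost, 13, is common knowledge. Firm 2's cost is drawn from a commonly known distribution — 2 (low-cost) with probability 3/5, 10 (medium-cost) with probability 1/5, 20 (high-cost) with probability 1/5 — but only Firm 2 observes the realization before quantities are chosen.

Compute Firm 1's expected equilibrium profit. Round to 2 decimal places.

359.12

Type-c best response for Firm 2: q₂(c) = (59 − c) − q₁/2.
Firm 1 maximizes expected profit; its first-order condition is 59 − q₁ − (1/2)E[q₂] − 13 = 0.
Substituting E[q₂] and solving: E[c₂] = 7.2, so q₁ = (59 − 2·13 + 7.2)/(3/2) = 26.8.
E[P] = 59 − (1/2)·(q₁ + E[q₂]) = 26.4; Firm 1's expected profit = (E[P] − 13)·q₁ = (26.4 − 13)·26.8 = 359.12.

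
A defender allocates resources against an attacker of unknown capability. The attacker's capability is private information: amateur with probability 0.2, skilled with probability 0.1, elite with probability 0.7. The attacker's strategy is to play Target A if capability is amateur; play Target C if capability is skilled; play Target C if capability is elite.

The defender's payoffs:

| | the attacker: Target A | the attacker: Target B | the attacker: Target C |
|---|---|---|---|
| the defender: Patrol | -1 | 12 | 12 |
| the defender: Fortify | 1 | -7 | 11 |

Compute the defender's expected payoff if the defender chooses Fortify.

E[Fortify] = 0.2·1 + 0.1·11 + 0.7·11 = 0.2 + 1.1 + 7.7 = 9

9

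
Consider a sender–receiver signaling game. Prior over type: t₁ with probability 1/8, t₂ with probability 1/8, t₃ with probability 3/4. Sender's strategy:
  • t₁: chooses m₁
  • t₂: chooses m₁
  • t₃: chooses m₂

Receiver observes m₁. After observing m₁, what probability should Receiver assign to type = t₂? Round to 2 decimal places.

P(m₁) = (1/8)·1 + (1/8)·1 + (3/4)·0 = 1/4
P(t₂ | m₁) = ((1/8)·1) / (1/4) = (1/8) / (1/4) = 1/2

0.50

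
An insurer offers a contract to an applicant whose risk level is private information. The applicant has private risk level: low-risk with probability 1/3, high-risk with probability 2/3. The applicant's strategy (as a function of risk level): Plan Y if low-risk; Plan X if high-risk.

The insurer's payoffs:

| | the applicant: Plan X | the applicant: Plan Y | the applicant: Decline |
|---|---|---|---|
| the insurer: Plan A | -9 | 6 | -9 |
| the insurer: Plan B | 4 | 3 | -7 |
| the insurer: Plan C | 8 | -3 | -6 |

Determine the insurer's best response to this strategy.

Plan C

Compute the insurer's expected payoff for each action, taking the expectation over the applicant's type.
E[Plan A] = 1/3·(6) + 2/3·(-9) = -4
E[Plan B] = 1/3·(3) + 2/3·(4) = 11/3
E[Plan C] = 1/3·(-3) + 2/3·(8) = 13/3
Best response: Plan C (13/3 is the largest).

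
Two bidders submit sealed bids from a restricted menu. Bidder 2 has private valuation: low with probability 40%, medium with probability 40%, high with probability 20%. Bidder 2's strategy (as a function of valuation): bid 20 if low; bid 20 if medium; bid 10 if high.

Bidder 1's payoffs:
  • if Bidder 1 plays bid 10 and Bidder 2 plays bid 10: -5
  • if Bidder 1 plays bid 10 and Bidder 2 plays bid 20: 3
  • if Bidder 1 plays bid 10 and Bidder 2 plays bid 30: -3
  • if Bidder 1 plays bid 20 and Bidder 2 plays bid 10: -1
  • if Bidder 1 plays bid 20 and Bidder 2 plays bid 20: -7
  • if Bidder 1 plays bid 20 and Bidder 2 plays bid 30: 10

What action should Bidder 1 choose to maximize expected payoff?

Compute Bidder 1's expected payoff for each action, taking the expectation over Bidder 2's type.
E[bid 10] = 0.4·(3) + 0.4·(3) + 0.2·(-5) = 1.4
E[bid 20] = 0.4·(-7) + 0.4·(-7) + 0.2·(-1) = -5.8
Best response: bid 10 (1.4 is the largest).

bid 10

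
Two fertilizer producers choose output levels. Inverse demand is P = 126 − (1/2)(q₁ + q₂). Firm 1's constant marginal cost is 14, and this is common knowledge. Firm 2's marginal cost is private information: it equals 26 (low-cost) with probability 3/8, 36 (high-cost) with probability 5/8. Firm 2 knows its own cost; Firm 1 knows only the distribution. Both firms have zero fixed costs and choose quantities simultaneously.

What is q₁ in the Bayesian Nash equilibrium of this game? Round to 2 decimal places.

86.83

Type-c best response for Firm 2: q₂(c) = (126 − c) − q₁/2.
Firm 1 maximizes expected profit; its first-order condition is 126 − q₁ − (1/2)E[q₂] − 14 = 0.
Substituting E[q₂] and solving: E[c₂] = 32.25, so q₁ = (126 − 2·14 + 32.25)/(3/2) = 86.8333.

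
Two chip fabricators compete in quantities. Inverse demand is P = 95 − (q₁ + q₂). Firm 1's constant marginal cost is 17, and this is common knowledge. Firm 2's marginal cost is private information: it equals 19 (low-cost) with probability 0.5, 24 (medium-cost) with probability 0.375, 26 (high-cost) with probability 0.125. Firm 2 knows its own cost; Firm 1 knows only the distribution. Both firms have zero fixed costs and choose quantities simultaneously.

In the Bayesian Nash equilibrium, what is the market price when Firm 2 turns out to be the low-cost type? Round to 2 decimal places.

Firm 2 with cost c maximizes (95 − (q₁+q₂) − c)·q₂, giving q₂(c) = (95 − c − q₁)/2.
E[c₂] = 0.5·19 + 0.375·24 + 0.125·26 = 21.75
Firm 1's FOC against E[q₂] yields q₁ = (95 − 2·17 + E[c₂])/3 = (95 − 34 + 21.75)/3 = 27.5833.
q₂(low-cost) = 24.2083, so P = 95 − (27.5833 + 24.2083) = 43.2083.

43.21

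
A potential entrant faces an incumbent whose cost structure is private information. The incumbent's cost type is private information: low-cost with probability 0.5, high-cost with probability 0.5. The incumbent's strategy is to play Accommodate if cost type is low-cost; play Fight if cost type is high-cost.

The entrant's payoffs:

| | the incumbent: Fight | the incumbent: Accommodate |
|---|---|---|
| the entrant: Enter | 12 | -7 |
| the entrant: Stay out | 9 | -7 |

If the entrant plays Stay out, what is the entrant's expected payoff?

Take the expectation over the incumbent's cost type, weighting each type's action by its prior probability.
E[Stay out] = 0.5·(-7) + 0.5·9 = (-3.5) + 4.5 = 1

1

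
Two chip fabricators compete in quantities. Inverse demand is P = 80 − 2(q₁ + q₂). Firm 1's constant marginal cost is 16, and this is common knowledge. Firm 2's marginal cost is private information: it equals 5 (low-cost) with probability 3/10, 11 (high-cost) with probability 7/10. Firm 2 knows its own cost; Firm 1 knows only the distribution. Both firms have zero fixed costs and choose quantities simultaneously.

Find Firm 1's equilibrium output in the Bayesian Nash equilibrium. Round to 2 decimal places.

Type-c best response for Firm 2: q₂(c) = (80 − c)/4 − q₁/2.
Firm 1 maximizes expected profit; its first-order condition is 80 − 4q₁ − 2E[q₂] − 16 = 0.
Substituting E[q₂] and solving: E[c₂] = 9.2, so q₁ = (80 − 2·16 + 9.2)/6 = 9.53333.

9.53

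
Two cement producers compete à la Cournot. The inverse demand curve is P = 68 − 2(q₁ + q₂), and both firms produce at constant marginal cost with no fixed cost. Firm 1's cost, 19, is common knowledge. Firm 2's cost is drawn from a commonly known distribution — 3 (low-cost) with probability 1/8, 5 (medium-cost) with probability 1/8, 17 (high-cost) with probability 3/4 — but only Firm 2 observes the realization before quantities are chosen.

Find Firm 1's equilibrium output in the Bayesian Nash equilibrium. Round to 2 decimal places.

7.29

Type-c best response for Firm 2: q₂(c) = (68 − c)/4 − q₁/2.
Firm 1 maximizes expected profit; its first-order condition is 68 − 4q₁ − 2E[q₂] − 19 = 0.
Substituting E[q₂] and solving: E[c₂] = 13.75, so q₁ = (68 − 2·19 + 13.75)/6 = 7.29167.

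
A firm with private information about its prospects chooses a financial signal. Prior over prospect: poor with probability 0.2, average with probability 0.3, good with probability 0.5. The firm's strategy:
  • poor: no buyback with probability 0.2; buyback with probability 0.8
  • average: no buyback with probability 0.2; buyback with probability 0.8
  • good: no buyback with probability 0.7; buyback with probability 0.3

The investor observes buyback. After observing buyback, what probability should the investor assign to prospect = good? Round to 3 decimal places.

P(buyback) = 0.2·0.8 + 0.3·0.8 + 0.5·0.3 = 0.55
P(good | buyback) = (0.5·0.3) / 0.55 = 0.15 / 0.55 = 0.272727

0.273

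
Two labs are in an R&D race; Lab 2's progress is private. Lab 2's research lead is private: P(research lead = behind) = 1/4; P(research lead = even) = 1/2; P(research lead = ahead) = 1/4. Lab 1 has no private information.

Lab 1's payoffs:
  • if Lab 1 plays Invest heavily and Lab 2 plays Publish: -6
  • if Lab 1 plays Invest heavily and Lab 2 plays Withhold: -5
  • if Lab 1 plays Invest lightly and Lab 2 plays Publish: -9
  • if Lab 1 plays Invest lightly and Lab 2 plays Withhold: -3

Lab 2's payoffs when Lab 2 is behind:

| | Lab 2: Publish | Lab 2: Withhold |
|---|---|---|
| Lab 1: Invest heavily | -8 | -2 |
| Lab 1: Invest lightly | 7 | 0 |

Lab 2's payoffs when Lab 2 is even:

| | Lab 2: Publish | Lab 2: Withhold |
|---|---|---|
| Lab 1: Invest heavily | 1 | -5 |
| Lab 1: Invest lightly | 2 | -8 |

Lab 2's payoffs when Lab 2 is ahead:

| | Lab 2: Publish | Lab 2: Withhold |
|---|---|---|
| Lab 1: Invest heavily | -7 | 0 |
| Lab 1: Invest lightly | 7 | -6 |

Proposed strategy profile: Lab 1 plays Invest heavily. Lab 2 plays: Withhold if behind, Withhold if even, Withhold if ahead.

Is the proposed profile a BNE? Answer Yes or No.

A profile is a BNE iff every type of every player is best-responding given beliefs about the other side.
Lab 1 plays Invest heavily: E[Invest heavily] = 1/4·(-5) + 1/2·(-5) + 1/4·(-5) = -5; E[Invest lightly] = -3. Not best-responding. ✗
Lab 2 (research lead behind), facing Invest heavily: Publish gives -8, Withhold gives -2. Proposed Withhold is best. ✓
Lab 2 (research lead even), facing Invest heavily: Publish gives 1, Withhold gives -5. Proposed Withhold is not best — profitable deviation exists. ✗
Lab 2 (research lead ahead), facing Invest heavily: Publish gives -7, Withhold gives 0. Proposed Withhold is best. ✓

No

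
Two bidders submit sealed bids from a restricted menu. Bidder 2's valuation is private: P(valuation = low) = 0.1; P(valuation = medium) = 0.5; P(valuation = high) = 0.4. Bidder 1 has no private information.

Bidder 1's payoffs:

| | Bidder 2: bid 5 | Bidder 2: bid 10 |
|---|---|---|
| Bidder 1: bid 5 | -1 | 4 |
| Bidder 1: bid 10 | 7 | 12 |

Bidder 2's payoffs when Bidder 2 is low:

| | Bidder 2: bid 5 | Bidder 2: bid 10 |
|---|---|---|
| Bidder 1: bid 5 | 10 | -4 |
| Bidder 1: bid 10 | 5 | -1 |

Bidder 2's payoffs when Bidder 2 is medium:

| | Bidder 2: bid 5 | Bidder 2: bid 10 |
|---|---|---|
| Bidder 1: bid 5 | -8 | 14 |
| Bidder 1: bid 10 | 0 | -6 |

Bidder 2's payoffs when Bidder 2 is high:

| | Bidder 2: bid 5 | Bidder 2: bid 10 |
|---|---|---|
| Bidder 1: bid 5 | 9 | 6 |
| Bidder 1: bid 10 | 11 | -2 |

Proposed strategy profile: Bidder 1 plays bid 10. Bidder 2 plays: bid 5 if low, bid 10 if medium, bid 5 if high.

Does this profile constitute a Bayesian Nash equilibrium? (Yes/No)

Bidder 1 plays bid 10: E[bid 10] = 0.1·(7) + 0.5·(12) + 0.4·(7) = 9.5; E[bid 5] = 1.5. Best-responding. ✓
Bidder 2 (valuation low), facing bid 10: bid 5 gives 5, bid 10 gives -1. Proposed bid 5 is best. ✓
Bidder 2 (valuation medium), facing bid 10: bid 5 gives 0, bid 10 gives -6. Proposed bid 10 is not best — profitable deviation exists. ✗
Bidder 2 (valuation high), facing bid 10: bid 5 gives 11, bid 10 gives -2. Proposed bid 5 is best. ✓

No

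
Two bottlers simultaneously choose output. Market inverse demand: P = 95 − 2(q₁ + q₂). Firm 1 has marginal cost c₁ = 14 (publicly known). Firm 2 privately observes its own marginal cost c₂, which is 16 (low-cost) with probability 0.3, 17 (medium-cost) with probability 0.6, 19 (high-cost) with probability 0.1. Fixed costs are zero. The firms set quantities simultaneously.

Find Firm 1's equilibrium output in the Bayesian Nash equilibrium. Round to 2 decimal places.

13.98

Firm 2 with cost c maximizes (95 − 2(q₁+q₂) − c)·q₂, giving q₂(c) = (95 − c − 2q₁)/4.
E[c₂] = 0.3·16 + 0.6·17 + 0.1·19 = 16.9
Firm 1's FOC against E[q₂] yields q₁ = (95 − 2·14 + E[c₂])/6 = (95 − 28 + 16.9)/6 = 13.9833.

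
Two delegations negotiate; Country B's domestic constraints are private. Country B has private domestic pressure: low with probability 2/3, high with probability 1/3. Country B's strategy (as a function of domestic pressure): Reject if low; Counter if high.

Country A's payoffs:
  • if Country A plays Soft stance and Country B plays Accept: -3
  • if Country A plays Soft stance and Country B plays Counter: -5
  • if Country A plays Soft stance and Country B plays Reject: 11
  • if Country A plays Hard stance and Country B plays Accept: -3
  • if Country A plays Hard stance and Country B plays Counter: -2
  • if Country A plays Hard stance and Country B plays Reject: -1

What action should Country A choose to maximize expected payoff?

Soft stance

E[Soft stance] = 2/3·(11) + 1/3·(-5) = 17/3
E[Hard stance] = 2/3·(-1) + 1/3·(-2) = -4/3
Best response: Soft stance (17/3 is the largest).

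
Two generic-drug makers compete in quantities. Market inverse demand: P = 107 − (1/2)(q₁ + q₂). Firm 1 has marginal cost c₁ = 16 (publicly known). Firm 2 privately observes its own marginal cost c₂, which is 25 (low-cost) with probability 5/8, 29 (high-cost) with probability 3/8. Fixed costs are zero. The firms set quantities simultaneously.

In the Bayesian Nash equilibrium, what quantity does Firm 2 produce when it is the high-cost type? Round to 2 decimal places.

44.17

Firm 2 with cost c maximizes (107 − (1/2)(q₁+q₂) − c)·q₂, giving q₂(c) = (107 − c − (1/2)q₁).
E[c₂] = 5/8·25 + 3/8·29 = 26.5
Firm 1's FOC against E[q₂] yields q₁ = (107 − 2·16 + E[c₂])/(3/2) = (107 − 32 + 26.5)/(3/2) = 67.6667.
q₂(high-cost) = (107 − 29 − (1/2)·67.6667) = 44.1667.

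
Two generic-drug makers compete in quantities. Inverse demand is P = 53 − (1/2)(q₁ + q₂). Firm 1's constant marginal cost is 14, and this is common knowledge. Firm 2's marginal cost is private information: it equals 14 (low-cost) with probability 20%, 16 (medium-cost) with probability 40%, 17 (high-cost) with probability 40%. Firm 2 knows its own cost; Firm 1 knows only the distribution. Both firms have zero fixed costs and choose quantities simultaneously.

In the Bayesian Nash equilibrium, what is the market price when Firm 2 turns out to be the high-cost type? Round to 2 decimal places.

Each type of Firm 2 best-responds to q₁; Firm 1 best-responds to the expected q₂ over Firm 2's types.
Firm 2 with cost c maximizes (53 − (1/2)(q₁+q₂) − c)·q₂, giving q₂(c) = (53 − c − (1/2)q₁).
E[c₂] = 0.2·14 + 0.4·16 + 0.4·17 = 16
Firm 1's FOC against E[q₂] yields q₁ = (53 − 2·14 + E[c₂])/(3/2) = (53 − 28 + 16)/(3/2) = 27.3333.
q₂(high-cost) = 22.3333, so P = 53 − (1/2)·(27.3333 + 22.3333) = 28.1667.

28.17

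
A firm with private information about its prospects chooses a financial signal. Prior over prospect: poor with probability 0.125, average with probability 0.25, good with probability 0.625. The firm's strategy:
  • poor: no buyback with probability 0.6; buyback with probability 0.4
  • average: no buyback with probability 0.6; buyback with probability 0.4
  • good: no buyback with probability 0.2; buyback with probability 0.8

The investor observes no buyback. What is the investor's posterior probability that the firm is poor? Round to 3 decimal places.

0.214

Apply Bayes' rule using the sender's strategy as the likelihood.
P(no buyback) = 0.125·0.6 + 0.25·0.6 + 0.625·0.2 = 0.35
P(poor | no buyback) = (0.125·0.6) / 0.35 = 0.075 / 0.35 = 0.214286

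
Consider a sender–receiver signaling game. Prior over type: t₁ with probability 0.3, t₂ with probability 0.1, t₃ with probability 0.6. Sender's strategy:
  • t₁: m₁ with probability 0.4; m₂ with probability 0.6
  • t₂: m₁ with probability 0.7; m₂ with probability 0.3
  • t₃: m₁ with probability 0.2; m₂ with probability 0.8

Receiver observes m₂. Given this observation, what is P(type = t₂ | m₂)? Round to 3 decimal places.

0.043

P(m₂) = 0.3·0.6 + 0.1·0.3 + 0.6·0.8 = 0.69
P(t₂ | m₂) = (0.1·0.3) / 0.69 = 0.03 / 0.69 = 0.0434783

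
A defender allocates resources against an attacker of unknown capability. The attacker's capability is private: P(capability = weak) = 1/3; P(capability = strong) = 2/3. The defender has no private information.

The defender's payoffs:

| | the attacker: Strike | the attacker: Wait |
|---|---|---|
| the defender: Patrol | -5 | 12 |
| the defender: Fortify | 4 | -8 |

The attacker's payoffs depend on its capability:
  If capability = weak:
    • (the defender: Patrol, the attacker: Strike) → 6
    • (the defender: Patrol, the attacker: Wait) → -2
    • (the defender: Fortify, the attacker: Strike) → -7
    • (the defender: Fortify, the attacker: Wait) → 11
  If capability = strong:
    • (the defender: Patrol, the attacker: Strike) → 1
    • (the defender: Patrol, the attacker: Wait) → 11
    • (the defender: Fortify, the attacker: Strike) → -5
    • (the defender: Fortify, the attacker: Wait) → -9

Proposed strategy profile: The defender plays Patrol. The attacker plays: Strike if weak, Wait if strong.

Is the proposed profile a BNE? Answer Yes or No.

Yes

The defender plays Patrol: E[Patrol] = 1/3·(-5) + 2/3·(12) = 19/3; E[Fortify] = -4. Best-responding. ✓
The attacker (capability weak), facing Patrol: Strike gives 6, Wait gives -2. Proposed Strike is best. ✓
The attacker (capability strong), facing Patrol: Strike gives 1, Wait gives 11. Proposed Wait is best. ✓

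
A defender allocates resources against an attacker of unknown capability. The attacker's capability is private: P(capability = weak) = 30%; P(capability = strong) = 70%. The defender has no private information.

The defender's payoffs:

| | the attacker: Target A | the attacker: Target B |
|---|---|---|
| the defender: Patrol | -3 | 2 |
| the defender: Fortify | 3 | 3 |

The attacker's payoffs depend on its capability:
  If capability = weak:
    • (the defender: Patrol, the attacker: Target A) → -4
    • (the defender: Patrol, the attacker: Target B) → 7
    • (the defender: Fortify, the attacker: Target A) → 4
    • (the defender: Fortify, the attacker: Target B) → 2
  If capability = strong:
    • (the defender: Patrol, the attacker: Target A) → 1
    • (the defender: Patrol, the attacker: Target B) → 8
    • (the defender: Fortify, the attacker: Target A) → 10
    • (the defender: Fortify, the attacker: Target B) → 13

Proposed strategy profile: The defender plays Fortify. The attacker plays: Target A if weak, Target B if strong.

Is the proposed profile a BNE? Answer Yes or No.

Yes

A profile is a BNE iff every type of every player is best-responding given beliefs about the other side.
The defender plays Fortify: E[Fortify] = 0.3·(3) + 0.7·(3) = 3; E[Patrol] = 0.5. Best-responding. ✓
The attacker (capability weak), facing Fortify: Target A gives 4, Target B gives 2. Proposed Target A is best. ✓
The attacker (capability strong), facing Fortify: Target A gives 10, Target B gives 13. Proposed Target B is best. ✓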